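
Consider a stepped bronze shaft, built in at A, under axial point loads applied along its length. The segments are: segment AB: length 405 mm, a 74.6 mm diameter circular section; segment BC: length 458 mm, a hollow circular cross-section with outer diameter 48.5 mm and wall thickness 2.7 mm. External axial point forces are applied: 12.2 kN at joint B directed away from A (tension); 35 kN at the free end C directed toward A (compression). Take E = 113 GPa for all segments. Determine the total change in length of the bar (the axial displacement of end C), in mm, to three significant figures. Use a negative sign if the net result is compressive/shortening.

-0.384 mm

Internal axial forces (sectioning from the free end, tension +): N_BC = -35 kN, N_AB = -22.8 kN.
A_AB = 4371 mm².
A_BC = 388.5 mm².
δ_AB = -22800·405/(4371·113000) = -0.0187 mm
δ_BC = -35000·458/(388.5·113000) = -0.3652 mm
δ = Σδ_i = -0.3838 mm.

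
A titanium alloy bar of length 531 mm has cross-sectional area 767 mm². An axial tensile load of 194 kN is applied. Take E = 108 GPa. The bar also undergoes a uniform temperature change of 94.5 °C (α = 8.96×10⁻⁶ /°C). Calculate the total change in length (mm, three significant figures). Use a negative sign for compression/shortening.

1.69 mm

δ_mech = NL/(AE) = 194000·531/(767·108000) = 1.244 mm.
δ_thermal = αLΔT = 8.96e-6·531·94.5 = 0.4496 mm.
δ = δ_mech + δ_thermal = 1.693 mm.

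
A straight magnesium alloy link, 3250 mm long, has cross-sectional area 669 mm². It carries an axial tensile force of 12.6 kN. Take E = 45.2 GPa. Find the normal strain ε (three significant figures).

4.17e-04

σ = N/A = 18.83 MPa; ε = σ/E = 18.83/45200 = 4.167e-04.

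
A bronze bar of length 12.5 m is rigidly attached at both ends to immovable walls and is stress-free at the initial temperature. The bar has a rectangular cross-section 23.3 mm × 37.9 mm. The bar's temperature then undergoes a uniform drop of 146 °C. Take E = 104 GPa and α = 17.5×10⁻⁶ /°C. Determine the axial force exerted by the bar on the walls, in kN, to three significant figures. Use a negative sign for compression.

235 kN

Free thermal expansion αLΔT = 17.5e-6 · 12500 · -146 = -31.94 mm.
The walls impose strain ε = −(-31.94)/12500 = 2.5550e-03; σ = Eε = 104000 · 2.5550e-03 = 265.7 MPa.
Wall reaction R = σ·A = 265.7·883.1 = 234600 N = 234.6 kN.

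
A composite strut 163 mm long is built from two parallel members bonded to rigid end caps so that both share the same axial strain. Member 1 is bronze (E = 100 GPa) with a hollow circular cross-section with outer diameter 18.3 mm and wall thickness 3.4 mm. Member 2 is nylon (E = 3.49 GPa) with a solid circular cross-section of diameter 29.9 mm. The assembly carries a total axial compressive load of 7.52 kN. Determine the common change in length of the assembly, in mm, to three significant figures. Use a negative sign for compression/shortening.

-0.0667 mm

A_1 = 159.2 mm².
A_2 = 702.2 mm².
Equal strain + equilibrium ⇒ each member carries load in proportion to AE: A₁E₁ = 15920000 N, A₂E₂ = 2451000 N, ΣAE = 18370000 N.
δ = PL/ΣAE = -7520·163/18370000 = -0.06674 mm.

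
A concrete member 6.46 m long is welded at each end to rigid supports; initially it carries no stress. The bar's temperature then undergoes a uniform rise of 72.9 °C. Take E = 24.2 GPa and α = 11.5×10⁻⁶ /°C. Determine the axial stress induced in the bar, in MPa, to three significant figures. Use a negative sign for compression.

Free thermal expansion αLΔT = 11.5e-6 · 6460 · 72.9 = 5.416 mm.
The walls impose strain ε = −(5.416)/6460 = -8.3835e-04; σ = Eε = 24200 · -8.3835e-04 = -20.29 MPa.

-20.3 MPa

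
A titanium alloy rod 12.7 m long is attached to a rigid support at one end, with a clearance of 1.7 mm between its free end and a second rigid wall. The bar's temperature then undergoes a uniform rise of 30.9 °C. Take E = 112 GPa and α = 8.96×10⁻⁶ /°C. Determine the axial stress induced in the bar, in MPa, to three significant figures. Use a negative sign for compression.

-16.0 MPa

Free thermal expansion αLΔT = 8.96e-6 · 12700 · 30.9 = 3.516 mm.
The walls engage after the gap closes; constrained expansion = 3.516 − 1.7 = 1.816 mm.
The walls impose strain ε = −(1.816)/12700 = -1.4301e-04; σ = Eε = 112000 · -1.4301e-04 = -16.02 MPa.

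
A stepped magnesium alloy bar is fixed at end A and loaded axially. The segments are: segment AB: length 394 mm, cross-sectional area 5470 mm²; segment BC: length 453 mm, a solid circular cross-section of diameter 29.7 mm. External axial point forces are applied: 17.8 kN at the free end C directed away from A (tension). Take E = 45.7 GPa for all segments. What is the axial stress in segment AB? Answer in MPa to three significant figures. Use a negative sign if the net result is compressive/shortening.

Internal axial forces (sectioning from the free end, tension +): N_BC = 17.8 kN, N_AB = 17.8 kN.
σ_AB = N_AB/A_AB = 17800/5470 = 3.254 MPa.

3.25 MPa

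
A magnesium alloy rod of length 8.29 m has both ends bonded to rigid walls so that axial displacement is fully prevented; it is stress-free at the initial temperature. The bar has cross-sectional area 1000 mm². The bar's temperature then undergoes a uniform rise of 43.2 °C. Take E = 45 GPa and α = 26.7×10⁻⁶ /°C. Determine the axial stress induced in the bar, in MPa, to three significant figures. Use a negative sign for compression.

Free thermal expansion αLΔT = 26.7e-6 · 8290 · 43.2 = 9.562 mm.
The walls impose strain ε = −(9.562)/8290 = -1.1534e-03; σ = Eε = 45000 · -1.1534e-03 = -51.9 MPa.

-51.9 MPa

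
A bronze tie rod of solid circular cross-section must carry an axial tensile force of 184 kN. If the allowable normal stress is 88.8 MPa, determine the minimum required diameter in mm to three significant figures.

Required area A ≥ P/σ_allow = 184000/88.8 = 2072 mm².
For a solid circular section, d ≥ √(4A/π) = 51.36 mm.

51.4 mm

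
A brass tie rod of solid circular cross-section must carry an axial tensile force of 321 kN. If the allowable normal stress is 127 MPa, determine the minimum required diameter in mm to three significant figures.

Required area A ≥ P/σ_allow = 321000/127 = 2528 mm².
For a solid circular section, d ≥ √(4A/π) = 56.73 mm.

56.7 mm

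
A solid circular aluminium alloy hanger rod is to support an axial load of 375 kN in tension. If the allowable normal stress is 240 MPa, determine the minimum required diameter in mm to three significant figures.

Required area A ≥ P/σ_allow = 375000/240 = 1562 mm².
For a solid circular section, d ≥ √(4A/π) = 44.6 mm.

44.6 mm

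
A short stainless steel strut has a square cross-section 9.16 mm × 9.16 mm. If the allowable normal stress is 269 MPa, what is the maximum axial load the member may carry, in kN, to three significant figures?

22.6 kN

A = 83.91 mm².
P_max = σ_allow · A = 269 · 83.91 = 22570 N = 22.57 kN.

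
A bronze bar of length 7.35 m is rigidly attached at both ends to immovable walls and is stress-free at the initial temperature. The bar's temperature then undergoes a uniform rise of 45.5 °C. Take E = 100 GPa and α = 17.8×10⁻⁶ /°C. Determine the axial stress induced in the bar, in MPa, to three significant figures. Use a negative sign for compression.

-81.0 MPa

Free thermal expansion αLΔT = 17.8e-6 · 7350 · 45.5 = 5.953 mm.
The walls impose strain ε = −(5.953)/7350 = -8.0990e-04; σ = Eε = 100000 · -8.0990e-04 = -80.99 MPa.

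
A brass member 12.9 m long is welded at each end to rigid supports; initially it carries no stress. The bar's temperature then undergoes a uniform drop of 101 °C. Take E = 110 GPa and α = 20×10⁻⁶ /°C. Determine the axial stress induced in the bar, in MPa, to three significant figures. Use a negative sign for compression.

222 MPa

Free thermal expansion αLΔT = 20e-6 · 12900 · -101 = -26.06 mm.
The walls impose strain ε = −(-26.06)/12900 = 2.0200e-03; σ = Eε = 110000 · 2.0200e-03 = 222.2 MPa.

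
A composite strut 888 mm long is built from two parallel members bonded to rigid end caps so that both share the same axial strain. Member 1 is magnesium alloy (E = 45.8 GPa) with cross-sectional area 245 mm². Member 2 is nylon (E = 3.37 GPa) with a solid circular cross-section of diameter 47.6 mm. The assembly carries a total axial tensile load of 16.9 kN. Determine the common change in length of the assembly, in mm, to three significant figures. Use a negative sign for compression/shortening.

0.872 mm

A_2 = 1780 mm².
Equal strain + equilibrium ⇒ each member carries load in proportion to AE: A₁E₁ = 11220000 N, A₂E₂ = 5997000 N, ΣAE = 17220000 N.
δ = PL/ΣAE = 16900·888/17220000 = 0.8716 mm.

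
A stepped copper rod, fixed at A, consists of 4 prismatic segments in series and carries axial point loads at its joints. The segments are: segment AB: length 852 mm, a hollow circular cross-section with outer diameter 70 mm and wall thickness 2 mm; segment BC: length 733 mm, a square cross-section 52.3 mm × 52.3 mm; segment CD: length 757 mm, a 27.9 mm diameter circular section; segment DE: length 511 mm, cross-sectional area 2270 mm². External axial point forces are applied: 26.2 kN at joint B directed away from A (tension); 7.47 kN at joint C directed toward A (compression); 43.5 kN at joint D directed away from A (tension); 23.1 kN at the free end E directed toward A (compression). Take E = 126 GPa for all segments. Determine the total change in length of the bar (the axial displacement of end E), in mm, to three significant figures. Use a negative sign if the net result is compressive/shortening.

0.806 mm

Internal axial forces (sectioning from the free end, tension +): N_DE = -23.1 kN, N_CD = 20.4 kN, N_BC = 12.93 kN, N_AB = 39.13 kN.
A_AB = 427.3 mm².
A_BC = 2735 mm².
A_CD = 611.4 mm².
δ_AB = 39130·852/(427.3·126000) = 0.6193 mm
δ_BC = 12930·733/(2735·126000) = 0.0275 mm
δ_CD = 20400·757/(611.4·126000) = 0.2005 mm
δ_DE = -23100·511/(2270·126000) = -0.04127 mm
δ = Σδ_i = 0.806 mm.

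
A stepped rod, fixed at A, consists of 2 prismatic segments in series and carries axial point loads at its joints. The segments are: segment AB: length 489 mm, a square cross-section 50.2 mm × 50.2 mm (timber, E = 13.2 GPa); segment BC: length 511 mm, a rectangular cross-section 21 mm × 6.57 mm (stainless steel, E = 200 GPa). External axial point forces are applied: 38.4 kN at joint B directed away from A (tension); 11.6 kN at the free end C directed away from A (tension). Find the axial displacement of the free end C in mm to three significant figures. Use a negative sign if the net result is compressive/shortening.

Internal axial forces (sectioning from the free end, tension +): N_BC = 11.6 kN, N_AB = 50 kN.
A_AB = 2520 mm².
A_BC = 138 mm².
δ_AB = 50000·489/(2520·13200) = 0.735 mm
δ_BC = 11600·511/(138·200000) = 0.2148 mm
δ = Σδ_i = 0.9498 mm.

0.950 mm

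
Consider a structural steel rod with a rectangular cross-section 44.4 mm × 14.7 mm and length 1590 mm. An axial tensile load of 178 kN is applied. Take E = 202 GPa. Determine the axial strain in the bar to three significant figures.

0.00135

A = 652.7 mm².
σ = N/A = 272.7 MPa; ε = σ/E = 272.7/202000 = 1.350e-03.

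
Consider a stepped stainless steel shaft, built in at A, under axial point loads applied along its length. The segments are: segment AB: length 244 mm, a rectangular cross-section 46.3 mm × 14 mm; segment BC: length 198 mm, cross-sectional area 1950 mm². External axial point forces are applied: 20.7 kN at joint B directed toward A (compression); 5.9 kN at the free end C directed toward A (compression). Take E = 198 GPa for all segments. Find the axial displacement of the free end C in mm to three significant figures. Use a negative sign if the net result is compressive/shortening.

-0.0536 mm

Internal axial forces (sectioning from the free end, tension +): N_BC = -5.9 kN, N_AB = -26.6 kN.
A_AB = 648.2 mm².
δ_AB = -26600·244/(648.2·198000) = -0.05057 mm
δ_BC = -5900·198/(1950·198000) = -0.003026 mm
δ = Σδ_i = -0.0536 mm.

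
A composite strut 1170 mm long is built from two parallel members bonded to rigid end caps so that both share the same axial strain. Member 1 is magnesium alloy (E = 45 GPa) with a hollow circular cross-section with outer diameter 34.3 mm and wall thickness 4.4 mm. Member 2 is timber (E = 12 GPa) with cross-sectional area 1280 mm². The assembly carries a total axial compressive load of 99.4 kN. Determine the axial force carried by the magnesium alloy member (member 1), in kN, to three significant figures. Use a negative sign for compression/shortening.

-54.4 kN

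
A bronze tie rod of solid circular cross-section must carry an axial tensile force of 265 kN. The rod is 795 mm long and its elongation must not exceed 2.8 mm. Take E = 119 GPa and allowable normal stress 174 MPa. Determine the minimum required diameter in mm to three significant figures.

44.0 mm

Required area A ≥ P/σ_allow = 265000/174 = 1523 mm².
For a solid circular section, d ≥ √(4A/π) = 44.04 mm.
Elongation limit: A ≥ PL/(Eδ_allow) = 265000·795/(119000·2.8) = 632.3 mm² ⇒ d ≥ 28.37 mm.
The stress limit governs.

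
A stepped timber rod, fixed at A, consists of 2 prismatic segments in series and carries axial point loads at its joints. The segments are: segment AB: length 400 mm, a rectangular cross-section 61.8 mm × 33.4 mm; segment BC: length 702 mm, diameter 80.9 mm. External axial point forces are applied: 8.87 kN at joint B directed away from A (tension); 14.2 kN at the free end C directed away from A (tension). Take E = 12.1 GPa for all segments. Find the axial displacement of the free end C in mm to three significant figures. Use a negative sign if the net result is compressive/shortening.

0.530 mm

Internal axial forces (sectioning from the free end, tension +): N_BC = 14.2 kN, N_AB = 23.07 kN.
A_AB = 2064 mm².
A_BC = 5140 mm².
δ_AB = 23070·400/(2064·12100) = 0.3695 mm
δ_BC = 14200·702/(5140·12100) = 0.1603 mm
δ = Σδ_i = 0.5297 mm.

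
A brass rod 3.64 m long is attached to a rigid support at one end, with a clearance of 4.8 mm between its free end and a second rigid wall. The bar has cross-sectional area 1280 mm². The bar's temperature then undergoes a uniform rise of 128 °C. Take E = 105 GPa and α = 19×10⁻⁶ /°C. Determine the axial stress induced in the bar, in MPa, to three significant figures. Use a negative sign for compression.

-117 MPa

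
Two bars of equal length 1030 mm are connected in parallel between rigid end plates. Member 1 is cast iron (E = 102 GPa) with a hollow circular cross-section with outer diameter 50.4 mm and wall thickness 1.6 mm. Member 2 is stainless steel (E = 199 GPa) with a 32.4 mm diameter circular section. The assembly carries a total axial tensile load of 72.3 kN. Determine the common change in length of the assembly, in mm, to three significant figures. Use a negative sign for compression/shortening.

A_1 = 245.3 mm².
A_2 = 824.5 mm².
Equal strain + equilibrium ⇒ each member carries load in proportion to AE: A₁E₁ = 25020000 N, A₂E₂ = 164100000 N, ΣAE = 189100000 N.
δ = PL/ΣAE = 72300·1030/189100000 = 0.3938 mm.

0.394 mm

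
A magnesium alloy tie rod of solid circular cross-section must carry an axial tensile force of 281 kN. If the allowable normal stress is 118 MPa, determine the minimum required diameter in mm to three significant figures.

55.1 mm

Required area A ≥ P/σ_allow = 281000/118 = 2381 mm².
For a solid circular section, d ≥ √(4A/π) = 55.06 mm.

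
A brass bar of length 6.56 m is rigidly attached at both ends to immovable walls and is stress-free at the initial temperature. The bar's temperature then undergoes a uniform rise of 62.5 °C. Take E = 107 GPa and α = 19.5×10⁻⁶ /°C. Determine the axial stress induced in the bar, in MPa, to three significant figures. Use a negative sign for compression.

-130 MPa

Free thermal expansion αLΔT = 19.5e-6 · 6560 · 62.5 = 7.995 mm.
The walls impose strain ε = −(7.995)/6560 = -1.2187e-03; σ = Eε = 107000 · -1.2187e-03 = -130.4 MPa.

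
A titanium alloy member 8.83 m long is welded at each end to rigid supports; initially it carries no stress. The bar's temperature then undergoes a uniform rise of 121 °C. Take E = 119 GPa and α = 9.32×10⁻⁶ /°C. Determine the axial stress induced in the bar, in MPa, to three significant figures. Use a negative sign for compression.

-134 MPa

Free thermal expansion αLΔT = 9.32e-6 · 8830 · 121 = 9.958 mm.
The walls impose strain ε = −(9.958)/8830 = -1.1277e-03; σ = Eε = 119000 · -1.1277e-03 = -134.2 MPa.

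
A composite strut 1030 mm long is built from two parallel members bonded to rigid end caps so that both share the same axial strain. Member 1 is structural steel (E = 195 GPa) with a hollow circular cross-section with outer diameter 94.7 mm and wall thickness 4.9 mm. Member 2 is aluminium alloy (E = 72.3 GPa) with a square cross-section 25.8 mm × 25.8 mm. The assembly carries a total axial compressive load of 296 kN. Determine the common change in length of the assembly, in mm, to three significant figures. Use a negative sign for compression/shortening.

-0.960 mm

A_1 = 1382 mm².
A_2 = 665.6 mm².
Equal strain + equilibrium ⇒ each member carries load in proportion to AE: A₁E₁ = 269600000 N, A₂E₂ = 48130000 N, ΣAE = 317700000 N.
δ = PL/ΣAE = -296000·1030/317700000 = -0.9597 mm.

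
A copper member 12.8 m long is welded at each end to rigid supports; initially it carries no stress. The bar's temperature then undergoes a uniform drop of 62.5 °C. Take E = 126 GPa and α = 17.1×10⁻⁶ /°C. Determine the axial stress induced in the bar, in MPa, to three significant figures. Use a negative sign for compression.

135 MPa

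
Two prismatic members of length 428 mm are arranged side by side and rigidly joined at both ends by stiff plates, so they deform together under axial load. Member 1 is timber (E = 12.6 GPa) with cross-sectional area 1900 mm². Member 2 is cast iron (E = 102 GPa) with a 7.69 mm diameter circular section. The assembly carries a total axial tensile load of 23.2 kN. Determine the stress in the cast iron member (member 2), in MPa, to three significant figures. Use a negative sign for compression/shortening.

A_2 = 46.45 mm².
Equal strain + equilibrium ⇒ each member carries load in proportion to AE: A₁E₁ = 23940000 N, A₂E₂ = 4737000 N, ΣAE = 28680000 N.
σ₂ = P·E₂/ΣAE = 23200·102000/28680000 = 82.52 MPa.

82.5 MPa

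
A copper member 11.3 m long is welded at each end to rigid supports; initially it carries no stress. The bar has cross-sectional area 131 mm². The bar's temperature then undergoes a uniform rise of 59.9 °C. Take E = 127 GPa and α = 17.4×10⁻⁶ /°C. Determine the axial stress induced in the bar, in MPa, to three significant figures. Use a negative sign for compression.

-132 MPa

Free thermal expansion αLΔT = 17.4e-6 · 11300 · 59.9 = 11.78 mm.
The walls impose strain ε = −(11.78)/11300 = -1.0423e-03; σ = Eε = 127000 · -1.0423e-03 = -132.4 MPa.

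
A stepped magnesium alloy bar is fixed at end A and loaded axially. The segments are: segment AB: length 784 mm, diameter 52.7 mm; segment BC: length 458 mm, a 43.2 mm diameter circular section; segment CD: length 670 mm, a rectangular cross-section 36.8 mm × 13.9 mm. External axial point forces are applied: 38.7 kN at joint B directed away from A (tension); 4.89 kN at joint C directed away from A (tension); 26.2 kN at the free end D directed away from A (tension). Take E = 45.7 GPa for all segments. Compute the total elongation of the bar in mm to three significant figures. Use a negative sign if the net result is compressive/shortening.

Internal axial forces (sectioning from the free end, tension +): N_CD = 26.2 kN, N_BC = 31.09 kN, N_AB = 69.79 kN.
A_AB = 2181 mm².
A_BC = 1466 mm².
A_CD = 511.5 mm².
δ_AB = 69790·784/(2181·45700) = 0.5489 mm
δ_BC = 31090·458/(1466·45700) = 0.2126 mm
δ_CD = 26200·670/(511.5·45700) = 0.7509 mm
δ = Σδ_i = 1.512 mm.

1.51 mm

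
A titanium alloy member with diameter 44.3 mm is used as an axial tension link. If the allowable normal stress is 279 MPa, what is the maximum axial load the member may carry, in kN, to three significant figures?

A = 1541 mm².
P_max = σ_allow · A = 279 · 1541 = 430000 N = 430 kN.

430 kN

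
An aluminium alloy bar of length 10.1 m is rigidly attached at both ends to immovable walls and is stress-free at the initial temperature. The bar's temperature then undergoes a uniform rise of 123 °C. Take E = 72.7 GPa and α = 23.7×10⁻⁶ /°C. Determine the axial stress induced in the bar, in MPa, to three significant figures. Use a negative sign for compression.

-212 MPa

Free thermal expansion αLΔT = 23.7e-6 · 10100 · 123 = 29.44 mm.
The walls impose strain ε = −(29.44)/10100 = -2.9151e-03; σ = Eε = 72700 · -2.9151e-03 = -211.9 MPa.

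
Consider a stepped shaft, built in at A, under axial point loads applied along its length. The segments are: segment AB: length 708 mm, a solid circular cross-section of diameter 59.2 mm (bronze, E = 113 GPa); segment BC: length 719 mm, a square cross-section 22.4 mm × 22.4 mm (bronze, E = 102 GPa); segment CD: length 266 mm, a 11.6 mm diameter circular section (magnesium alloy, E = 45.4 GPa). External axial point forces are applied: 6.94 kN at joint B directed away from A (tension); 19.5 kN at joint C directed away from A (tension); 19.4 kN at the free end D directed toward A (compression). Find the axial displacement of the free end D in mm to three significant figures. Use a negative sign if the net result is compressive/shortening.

Internal axial forces (sectioning from the free end, tension +): N_CD = -19.4 kN, N_BC = 0.1 kN, N_AB = 7.04 kN.
A_AB = 2753 mm².
A_BC = 501.8 mm².
A_CD = 105.7 mm².
δ_AB = 7040·708/(2753·113000) = 0.01602 mm
δ_BC = 100·719/(501.8·102000) = 0.001405 mm
δ_CD = -19400·266/(105.7·45400) = -1.076 mm
δ = Σδ_i = -1.058 mm.

-1.06 mm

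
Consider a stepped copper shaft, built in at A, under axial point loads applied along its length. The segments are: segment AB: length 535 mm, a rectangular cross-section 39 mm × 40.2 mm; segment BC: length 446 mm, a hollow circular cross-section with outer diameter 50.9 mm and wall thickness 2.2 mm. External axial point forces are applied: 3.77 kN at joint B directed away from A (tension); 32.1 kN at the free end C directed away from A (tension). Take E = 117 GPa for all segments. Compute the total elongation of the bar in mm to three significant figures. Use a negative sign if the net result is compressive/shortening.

0.468 mm

Internal axial forces (sectioning from the free end, tension +): N_BC = 32.1 kN, N_AB = 35.87 kN.
A_AB = 1568 mm².
A_BC = 336.6 mm².
δ_AB = 35870·535/(1568·117000) = 0.1046 mm
δ_BC = 32100·446/(336.6·117000) = 0.3635 mm
δ = Σδ_i = 0.4682 mm.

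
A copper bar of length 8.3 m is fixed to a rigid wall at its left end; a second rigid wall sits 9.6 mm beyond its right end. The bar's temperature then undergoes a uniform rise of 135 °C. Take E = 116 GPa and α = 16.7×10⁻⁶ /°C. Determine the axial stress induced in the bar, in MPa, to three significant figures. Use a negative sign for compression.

-127 MPa

Free thermal expansion αLΔT = 16.7e-6 · 8300 · 135 = 18.71 mm.
The walls engage after the gap closes; constrained expansion = 18.71 − 9.6 = 9.112 mm.
The walls impose strain ε = −(9.112)/8300 = -1.0979e-03; σ = Eε = 116000 · -1.0979e-03 = -127.4 MPa.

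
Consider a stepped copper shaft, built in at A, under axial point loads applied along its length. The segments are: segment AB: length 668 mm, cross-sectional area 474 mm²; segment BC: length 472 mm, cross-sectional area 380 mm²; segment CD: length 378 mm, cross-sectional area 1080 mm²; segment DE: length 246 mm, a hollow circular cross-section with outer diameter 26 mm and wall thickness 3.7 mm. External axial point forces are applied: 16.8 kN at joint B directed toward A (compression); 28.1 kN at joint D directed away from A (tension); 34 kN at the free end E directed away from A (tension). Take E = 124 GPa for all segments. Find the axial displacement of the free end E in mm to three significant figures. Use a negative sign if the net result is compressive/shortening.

1.57 mm

Internal axial forces (sectioning from the free end, tension +): N_DE = 34 kN, N_CD = 62.1 kN, N_BC = 62.1 kN, N_AB = 45.3 kN.
A_DE = 259.2 mm².
δ_AB = 45300·668/(474·124000) = 0.5148 mm
δ_BC = 62100·472/(380·124000) = 0.6221 mm
δ_CD = 62100·378/(1080·124000) = 0.1753 mm
δ_DE = 34000·246/(259.2·124000) = 0.2602 mm
δ = Σδ_i = 1.572 mm.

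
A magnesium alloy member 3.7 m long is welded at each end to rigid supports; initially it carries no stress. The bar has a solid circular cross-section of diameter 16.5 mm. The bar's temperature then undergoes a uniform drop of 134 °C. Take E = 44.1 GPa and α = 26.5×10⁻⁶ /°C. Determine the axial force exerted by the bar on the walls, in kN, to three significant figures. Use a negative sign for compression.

Free thermal expansion αLΔT = 26.5e-6 · 3700 · -134 = -13.14 mm.
The walls impose strain ε = −(-13.14)/3700 = 3.5510e-03; σ = Eε = 44100 · 3.5510e-03 = 156.6 MPa.
Wall reaction R = σ·A = 156.6·213.8 = 33480 N = 33.48 kN.

33.5 kN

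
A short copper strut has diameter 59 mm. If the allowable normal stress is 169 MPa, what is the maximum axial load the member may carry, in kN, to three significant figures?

462 kN

A = 2734 mm².
P_max = σ_allow · A = 169 · 2734 = 462000 N = 462 kN.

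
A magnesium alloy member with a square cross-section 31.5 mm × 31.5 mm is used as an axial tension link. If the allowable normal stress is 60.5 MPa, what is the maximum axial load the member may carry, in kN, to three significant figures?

60.0 kN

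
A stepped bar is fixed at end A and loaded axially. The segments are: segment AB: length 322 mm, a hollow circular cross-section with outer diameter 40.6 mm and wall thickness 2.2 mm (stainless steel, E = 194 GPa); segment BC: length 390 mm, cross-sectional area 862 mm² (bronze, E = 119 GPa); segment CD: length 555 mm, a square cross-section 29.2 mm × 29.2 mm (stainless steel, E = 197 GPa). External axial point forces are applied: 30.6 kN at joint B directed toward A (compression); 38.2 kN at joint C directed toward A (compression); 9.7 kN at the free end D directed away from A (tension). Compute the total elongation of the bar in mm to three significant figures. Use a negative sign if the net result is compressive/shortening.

-0.446 mm

Internal axial forces (sectioning from the free end, tension +): N_CD = 9.7 kN, N_BC = -28.5 kN, N_AB = -59.1 kN.
A_AB = 265.4 mm².
A_CD = 852.6 mm².
δ_AB = -59100·322/(265.4·194000) = -0.3696 mm
δ_BC = -28500·390/(862·119000) = -0.1084 mm
δ_CD = 9700·555/(852.6·197000) = 0.03205 mm
δ = Σδ_i = -0.4459 mm.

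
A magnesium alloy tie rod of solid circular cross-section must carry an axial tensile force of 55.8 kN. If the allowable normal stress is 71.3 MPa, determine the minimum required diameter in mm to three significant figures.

31.6 mm

Required area A ≥ P/σ_allow = 55800/71.3 = 782.6 mm².
For a solid circular section, d ≥ √(4A/π) = 31.57 mm.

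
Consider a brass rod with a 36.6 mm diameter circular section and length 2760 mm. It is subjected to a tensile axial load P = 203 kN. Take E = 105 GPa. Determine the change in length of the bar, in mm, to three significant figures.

A = 1052 mm².
δ_mech = NL/(AE) = 203000·2760/(1052·105000) = 5.072 mm.

5.07 mm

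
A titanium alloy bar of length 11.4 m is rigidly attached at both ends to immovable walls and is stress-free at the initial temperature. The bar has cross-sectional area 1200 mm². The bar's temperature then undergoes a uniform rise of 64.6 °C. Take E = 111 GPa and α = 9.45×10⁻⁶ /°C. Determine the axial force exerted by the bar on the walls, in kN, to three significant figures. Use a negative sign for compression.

-81.3 kN

Free thermal expansion αLΔT = 9.45e-6 · 11400 · 64.6 = 6.959 mm.
The walls impose strain ε = −(6.959)/11400 = -6.1047e-04; σ = Eε = 111000 · -6.1047e-04 = -67.76 MPa.
Wall reaction R = σ·A = -67.76·1200 = -81310 N = -81.31 kN.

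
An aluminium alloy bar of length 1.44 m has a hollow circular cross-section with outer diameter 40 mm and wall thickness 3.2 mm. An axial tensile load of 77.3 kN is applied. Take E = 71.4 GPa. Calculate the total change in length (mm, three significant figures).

4.21 mm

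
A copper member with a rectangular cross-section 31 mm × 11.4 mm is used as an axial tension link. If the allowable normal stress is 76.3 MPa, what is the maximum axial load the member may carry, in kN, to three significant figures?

27.0 kN

A = 353.4 mm².
P_max = σ_allow · A = 76.3 · 353.4 = 26960 N = 26.96 kN.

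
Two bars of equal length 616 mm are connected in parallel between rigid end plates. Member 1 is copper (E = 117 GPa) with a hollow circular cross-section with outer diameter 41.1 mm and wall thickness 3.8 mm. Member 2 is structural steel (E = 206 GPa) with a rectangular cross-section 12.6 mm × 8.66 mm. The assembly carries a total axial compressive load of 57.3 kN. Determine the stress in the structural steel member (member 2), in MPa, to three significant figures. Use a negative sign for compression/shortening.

A_1 = 445.3 mm².
A_2 = 109.1 mm².
Equal strain + equilibrium ⇒ each member carries load in proportion to AE: A₁E₁ = 52100000 N, A₂E₂ = 22480000 N, ΣAE = 74580000 N.
σ₂ = P·E₂/ΣAE = -57300·206000/74580000 = -158.3 MPa.

-158 MPa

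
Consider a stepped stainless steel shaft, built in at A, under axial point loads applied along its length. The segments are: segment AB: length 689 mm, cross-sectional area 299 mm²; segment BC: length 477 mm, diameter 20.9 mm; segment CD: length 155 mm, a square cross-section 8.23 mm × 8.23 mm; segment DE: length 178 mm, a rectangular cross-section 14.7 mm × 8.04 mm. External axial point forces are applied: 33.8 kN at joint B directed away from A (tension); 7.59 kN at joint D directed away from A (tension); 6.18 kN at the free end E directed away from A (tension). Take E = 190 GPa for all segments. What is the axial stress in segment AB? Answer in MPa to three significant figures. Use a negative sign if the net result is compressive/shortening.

159 MPa

Internal axial forces (sectioning from the free end, tension +): N_DE = 6.18 kN, N_CD = 13.77 kN, N_BC = 13.77 kN, N_AB = 47.57 kN.
σ_AB = N_AB/A_AB = 47570/299 = 159.1 MPa.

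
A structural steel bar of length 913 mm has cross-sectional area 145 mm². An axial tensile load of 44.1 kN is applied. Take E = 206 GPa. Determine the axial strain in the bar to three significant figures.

0.00148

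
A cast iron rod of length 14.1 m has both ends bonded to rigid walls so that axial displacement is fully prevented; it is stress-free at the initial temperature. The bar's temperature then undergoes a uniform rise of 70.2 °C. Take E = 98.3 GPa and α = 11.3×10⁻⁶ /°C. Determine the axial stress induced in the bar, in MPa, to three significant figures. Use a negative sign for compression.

-78.0 MPa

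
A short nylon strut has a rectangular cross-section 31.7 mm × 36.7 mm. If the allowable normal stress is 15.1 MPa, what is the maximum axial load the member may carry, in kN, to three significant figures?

A = 1163 mm².
P_max = σ_allow · A = 15.1 · 1163 = 17570 N = 17.57 kN.

17.6 kN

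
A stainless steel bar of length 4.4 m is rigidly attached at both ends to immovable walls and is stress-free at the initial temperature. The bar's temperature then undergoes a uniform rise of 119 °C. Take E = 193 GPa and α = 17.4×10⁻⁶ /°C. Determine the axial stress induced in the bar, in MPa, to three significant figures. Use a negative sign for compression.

Free thermal expansion αLΔT = 17.4e-6 · 4400 · 119 = 9.111 mm.
The walls impose strain ε = −(9.111)/4400 = -2.0706e-03; σ = Eε = 193000 · -2.0706e-03 = -399.6 MPa.

-400 MPa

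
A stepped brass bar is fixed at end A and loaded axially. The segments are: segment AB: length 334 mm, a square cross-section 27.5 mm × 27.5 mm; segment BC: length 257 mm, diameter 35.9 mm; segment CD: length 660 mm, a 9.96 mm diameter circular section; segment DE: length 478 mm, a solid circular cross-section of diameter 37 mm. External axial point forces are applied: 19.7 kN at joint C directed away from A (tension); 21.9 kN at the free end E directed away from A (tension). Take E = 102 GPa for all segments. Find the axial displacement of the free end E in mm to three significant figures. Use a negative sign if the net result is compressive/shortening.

Internal axial forces (sectioning from the free end, tension +): N_DE = 21.9 kN, N_CD = 21.9 kN, N_BC = 41.6 kN, N_AB = 41.6 kN.
A_AB = 756.2 mm².
A_BC = 1012 mm².
A_CD = 77.91 mm².
A_DE = 1075 mm².
δ_AB = 41600·334/(756.2·102000) = 0.1801 mm
δ_BC = 41600·257/(1012·102000) = 0.1035 mm
δ_CD = 21900·660/(77.91·102000) = 1.819 mm
δ_DE = 21900·478/(1075·102000) = 0.09545 mm
δ = Σδ_i = 2.198 mm.

2.20 mm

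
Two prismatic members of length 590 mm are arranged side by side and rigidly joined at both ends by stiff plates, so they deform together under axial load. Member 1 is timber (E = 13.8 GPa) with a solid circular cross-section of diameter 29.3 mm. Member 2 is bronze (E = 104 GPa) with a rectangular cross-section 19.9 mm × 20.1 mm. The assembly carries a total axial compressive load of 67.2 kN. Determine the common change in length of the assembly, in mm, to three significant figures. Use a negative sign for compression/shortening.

A_1 = 674.3 mm².
A_2 = 400 mm².
Equal strain + equilibrium ⇒ each member carries load in proportion to AE: A₁E₁ = 9305000 N, A₂E₂ = 41600000 N, ΣAE = 50900000 N.
δ = PL/ΣAE = -67200·590/50900000 = -0.7789 mm.

-0.779 mm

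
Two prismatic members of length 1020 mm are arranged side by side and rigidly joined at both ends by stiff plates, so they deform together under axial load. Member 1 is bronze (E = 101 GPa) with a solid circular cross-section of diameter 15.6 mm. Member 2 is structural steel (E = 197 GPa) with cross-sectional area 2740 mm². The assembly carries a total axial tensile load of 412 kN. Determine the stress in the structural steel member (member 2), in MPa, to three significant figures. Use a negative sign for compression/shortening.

145 MPa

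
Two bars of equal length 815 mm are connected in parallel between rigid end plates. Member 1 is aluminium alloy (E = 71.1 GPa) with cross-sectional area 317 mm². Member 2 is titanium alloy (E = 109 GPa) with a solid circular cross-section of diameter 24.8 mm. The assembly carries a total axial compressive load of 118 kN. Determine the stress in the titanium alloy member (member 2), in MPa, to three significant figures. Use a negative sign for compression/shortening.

A_2 = 483.1 mm².
Equal strain + equilibrium ⇒ each member carries load in proportion to AE: A₁E₁ = 22540000 N, A₂E₂ = 52650000 N, ΣAE = 75190000 N.
σ₂ = P·E₂/ΣAE = -118000·109000/75190000 = -171.1 MPa.

-171 MPa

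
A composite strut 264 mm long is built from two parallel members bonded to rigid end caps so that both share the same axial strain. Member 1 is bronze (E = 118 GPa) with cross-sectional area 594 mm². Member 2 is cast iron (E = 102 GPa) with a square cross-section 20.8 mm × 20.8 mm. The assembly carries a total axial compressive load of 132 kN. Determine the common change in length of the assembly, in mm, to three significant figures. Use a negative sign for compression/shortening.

-0.305 mm

A_2 = 432.6 mm².
Equal strain + equilibrium ⇒ each member carries load in proportion to AE: A₁E₁ = 70090000 N, A₂E₂ = 44130000 N, ΣAE = 114200000 N.
δ = PL/ΣAE = -132000·264/114200000 = -0.3051 mm.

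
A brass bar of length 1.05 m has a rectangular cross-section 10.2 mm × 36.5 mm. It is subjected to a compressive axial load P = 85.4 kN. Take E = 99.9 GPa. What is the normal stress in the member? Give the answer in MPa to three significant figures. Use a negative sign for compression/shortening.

A = 372.3 mm².
σ = N/A = -85400/372.3 = -229.4 MPa.

-229 MPa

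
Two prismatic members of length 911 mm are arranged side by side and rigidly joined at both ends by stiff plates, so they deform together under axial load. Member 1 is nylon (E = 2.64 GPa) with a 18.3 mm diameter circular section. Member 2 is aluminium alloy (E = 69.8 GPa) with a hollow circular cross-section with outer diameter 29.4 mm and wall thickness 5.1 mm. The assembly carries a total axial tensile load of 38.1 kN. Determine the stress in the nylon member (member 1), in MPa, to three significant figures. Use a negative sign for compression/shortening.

3.61 MPa

A_1 = 263 mm².
A_2 = 389.3 mm².
Equal strain + equilibrium ⇒ each member carries load in proportion to AE: A₁E₁ = 694400 N, A₂E₂ = 27180000 N, ΣAE = 27870000 N.
σ₁ = P·E₁/ΣAE = 38100·2640/27870000 = 3.609 MPa.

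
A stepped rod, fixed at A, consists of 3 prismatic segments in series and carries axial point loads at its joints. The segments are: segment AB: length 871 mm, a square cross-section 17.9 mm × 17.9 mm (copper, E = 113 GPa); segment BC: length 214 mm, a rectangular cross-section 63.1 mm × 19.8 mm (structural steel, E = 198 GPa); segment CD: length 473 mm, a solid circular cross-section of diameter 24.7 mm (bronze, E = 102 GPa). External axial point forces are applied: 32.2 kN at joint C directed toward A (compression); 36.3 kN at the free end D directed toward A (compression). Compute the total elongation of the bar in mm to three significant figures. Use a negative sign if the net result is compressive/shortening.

Internal axial forces (sectioning from the free end, tension +): N_CD = -36.3 kN, N_BC = -68.5 kN, N_AB = -68.5 kN.
A_AB = 320.4 mm².
A_BC = 1249 mm².
A_CD = 479.2 mm².
δ_AB = -68500·871/(320.4·113000) = -1.648 mm
δ_BC = -68500·214/(1249·198000) = -0.05926 mm
δ_CD = -36300·473/(479.2·102000) = -0.3513 mm
δ = Σδ_i = -2.058 mm.

-2.06 mm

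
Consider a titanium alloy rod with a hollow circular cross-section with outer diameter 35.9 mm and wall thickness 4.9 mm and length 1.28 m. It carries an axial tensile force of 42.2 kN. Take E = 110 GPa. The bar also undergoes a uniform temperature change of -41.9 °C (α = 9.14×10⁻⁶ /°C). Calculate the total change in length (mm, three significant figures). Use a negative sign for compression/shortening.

0.539 mm

A = 477.2 mm².
δ_mech = NL/(AE) = 42200·1280/(477.2·110000) = 1.029 mm.
δ_thermal = αLΔT = 9.14e-6·1280·-41.9 = -0.4902 mm.
δ = δ_mech + δ_thermal = 0.5388 mm.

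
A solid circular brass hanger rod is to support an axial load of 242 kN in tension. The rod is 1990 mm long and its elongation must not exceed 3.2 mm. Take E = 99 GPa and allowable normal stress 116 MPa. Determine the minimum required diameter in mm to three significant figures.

Required area A ≥ P/σ_allow = 242000/116 = 2086 mm².
For a solid circular section, d ≥ √(4A/π) = 51.54 mm.
Elongation limit: A ≥ PL/(Eδ_allow) = 242000·1990/(99000·3.2) = 1520 mm² ⇒ d ≥ 43.99 mm.
The stress limit governs.

51.5 mm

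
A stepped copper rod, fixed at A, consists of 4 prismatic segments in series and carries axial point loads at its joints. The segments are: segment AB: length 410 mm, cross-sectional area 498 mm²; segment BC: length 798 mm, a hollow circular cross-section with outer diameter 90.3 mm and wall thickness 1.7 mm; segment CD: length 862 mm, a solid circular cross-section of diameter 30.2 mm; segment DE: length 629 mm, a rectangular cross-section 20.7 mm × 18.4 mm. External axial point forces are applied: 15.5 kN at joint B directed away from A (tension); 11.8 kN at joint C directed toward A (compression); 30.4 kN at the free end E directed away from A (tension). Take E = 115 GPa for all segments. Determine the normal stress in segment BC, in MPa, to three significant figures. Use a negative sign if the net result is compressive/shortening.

Internal axial forces (sectioning from the free end, tension +): N_DE = 30.4 kN, N_CD = 30.4 kN, N_BC = 18.6 kN, N_AB = 34.1 kN.
A_BC = 473.2 mm².
σ_BC = N_BC/A_BC = 18600/473.2 = 39.31 MPa.

39.3 MPa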